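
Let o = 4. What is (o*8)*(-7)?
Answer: -224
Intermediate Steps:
(o*8)*(-7) = (4*8)*(-7) = 32*(-7) = -224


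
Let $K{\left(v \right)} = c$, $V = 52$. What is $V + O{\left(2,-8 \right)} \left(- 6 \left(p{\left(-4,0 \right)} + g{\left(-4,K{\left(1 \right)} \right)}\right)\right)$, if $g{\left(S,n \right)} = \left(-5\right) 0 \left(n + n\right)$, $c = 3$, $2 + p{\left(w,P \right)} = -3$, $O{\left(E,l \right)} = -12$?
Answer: $-308$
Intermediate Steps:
$p{\left(w,P \right)} = -5$ ($p{\left(w,P \right)} = -2 - 3 = -5$)
$K{\left(v \right)} = 3$
$g{\left(S,n \right)} = 0$ ($g{\left(S,n \right)} = 0 \cdot 2 n = 0$)
$V + O{\left(2,-8 \right)} \left(- 6 \left(p{\left(-4,0 \right)} + g{\left(-4,K{\left(1 \right)} \right)}\right)\right) = 52 - 12 \left(- 6 \left(-5 + 0\right)\right) = 52 - 12 \left(\left(-6\right) \left(-5\right)\right) = 52 - 360 = -308$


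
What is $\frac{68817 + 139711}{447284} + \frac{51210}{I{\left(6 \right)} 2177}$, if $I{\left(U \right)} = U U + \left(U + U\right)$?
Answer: $\frac{1862323147}{1947474536} \approx 0.95628$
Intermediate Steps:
$I{\left(U \right)} = U^{2} + 2 U$
$\frac{68817 + 139711}{447284} + \frac{51210}{I{\left(6 \right)} 2177} = \frac{68817 + 139711}{447284} + \frac{51210}{6 \left(2 + 6\right) 2177} = 208528 \cdot \frac{1}{447284} + \frac{51210}{6 \cdot 8 \cdot 2177} = \frac{52132}{111821} + \frac{51210}{48 \cdot 2177} = \frac{52132}{111821} + \frac{51210}{104496} = \frac{52132}{111821} + 51210 \cdot \frac{1}{104496} = \frac{52132}{111821} + \frac{8535}{17416} = \frac{1862323147}{1947474536}$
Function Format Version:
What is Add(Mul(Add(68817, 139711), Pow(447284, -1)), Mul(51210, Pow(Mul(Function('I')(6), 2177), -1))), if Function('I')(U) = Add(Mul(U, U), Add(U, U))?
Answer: Rational(1862323147, 1947474536) ≈ 0.95628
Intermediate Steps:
Function('I')(U) = Add(Pow(U, 2), Mul(2, U))
Add(Mul(Add(68817, 139711), Pow(447284, -1)), Mul(51210, Pow(Mul(Function('I')(6), 2177), -1))) = Add(Mul(Add(68817, 139711), Pow(447284, -1)), Mul(51210, Pow(Mul(Mul(6, Add(2, 6)), 2177), -1))) = Add(Mul(208528, Rational(1, 447284)), Mul(51210, Pow(Mul(Mul(6, 8), 2177), -1))) = Add(Rational(52132, 111821), Mul(51210, Pow(Mul(48, 2177), -1))) = Add(Rational(52132, 111821), Mul(51210, Pow(104496, -1))) = Add(Rational(52132, 111821), Mul(51210, Rational(1, 104496))) = Add(Rational(52132, 111821), Rational(8535, 17416)) = Rational(1862323147, 1947474536)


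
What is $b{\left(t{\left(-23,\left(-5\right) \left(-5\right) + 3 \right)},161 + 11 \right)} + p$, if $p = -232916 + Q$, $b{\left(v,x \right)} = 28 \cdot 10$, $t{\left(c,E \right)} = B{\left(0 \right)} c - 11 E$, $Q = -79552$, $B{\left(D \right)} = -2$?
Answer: $-312188$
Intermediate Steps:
$t{\left(c,E \right)} = - 11 E - 2 c$ ($t{\left(c,E \right)} = - 2 c - 11 E = - 11 E - 2 c$)
$b{\left(v,x \right)} = 280$
$p = -312468$ ($p = -232916 - 79552 = -312468$)
$b{\left(t{\left(-23,\left(-5\right) \left(-5\right) + 3 \right)},161 + 11 \right)} + p = 280 - 312468 = -312188$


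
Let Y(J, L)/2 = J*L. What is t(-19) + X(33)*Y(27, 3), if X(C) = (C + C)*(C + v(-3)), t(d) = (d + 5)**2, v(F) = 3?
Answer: 385108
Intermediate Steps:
t(d) = (5 + d)**2
X(C) = 2*C*(3 + C) (X(C) = (C + C)*(C + 3) = (2*C)*(3 + C) = 2*C*(3 + C))
Y(J, L) = 2*J*L (Y(J, L) = 2*(J*L) = 2*J*L)
t(-19) + X(33)*Y(27, 3) = (5 - 19)**2 + (2*33*(3 + 33))*(2*27*3) = (-14)**2 + (2*33*36)*162 = 196 + 2376*162 = 196 + 384912 = 385108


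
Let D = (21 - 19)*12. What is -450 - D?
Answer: -474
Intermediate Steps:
D = 24 (D = 2*12 = 24)
-450 - D = -450 - 1*24 = -450 - 24 = -474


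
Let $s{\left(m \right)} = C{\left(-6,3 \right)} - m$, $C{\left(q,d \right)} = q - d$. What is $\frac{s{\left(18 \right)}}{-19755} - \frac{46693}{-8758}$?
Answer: $\frac{102517409}{19223810} \approx 5.3328$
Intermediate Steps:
$s{\left(m \right)} = -9 - m$ ($s{\left(m \right)} = \left(-6 - 3\right) - m = -9 - m$)
$\frac{s{\left(18 \right)}}{-19755} - \frac{46693}{-8758} = \frac{-9 - 18}{-19755} - \frac{46693}{-8758} = \left(-9 - 18\right) \left(- \frac{1}{19755}\right) - - \frac{46693}{8758} = \left(-27\right) \left(- \frac{1}{19755}\right) + \frac{46693}{8758} = \frac{3}{2195} + \frac{46693}{8758} = \frac{102517409}{19223810}$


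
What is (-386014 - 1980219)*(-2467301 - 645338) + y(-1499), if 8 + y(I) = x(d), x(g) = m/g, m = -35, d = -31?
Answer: 228322102685284/31 ≈ 7.3652e+12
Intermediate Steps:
x(g) = -35/g
y(I) = -213/31 (y(I) = -8 - 35/(-31) = -8 - 35*(-1/31) = -8 + 35/31 = -213/31)
(-386014 - 1980219)*(-2467301 - 645338) + y(-1499) = (-386014 - 1980219)*(-2467301 - 645338) - 213/31 = -2366233*(-3112639) - 213/31 = 7365229118887 - 213/31 = 228322102685284/31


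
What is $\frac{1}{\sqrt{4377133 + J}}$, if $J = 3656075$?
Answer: $\frac{\sqrt{2008302}}{4016604} \approx 0.00035282$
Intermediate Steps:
$\frac{1}{\sqrt{4377133 + J}} = \frac{1}{\sqrt{4377133 + 3656075}} = \frac{1}{\sqrt{8033208}} = \frac{1}{2 \sqrt{2008302}} = \frac{\sqrt{2008302}}{4016604}$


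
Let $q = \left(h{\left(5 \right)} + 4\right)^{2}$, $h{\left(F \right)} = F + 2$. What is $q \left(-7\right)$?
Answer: $-847$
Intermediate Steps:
$h{\left(F \right)} = 2 + F$
$q = 121$ ($q = \left(\left(2 + 5\right) + 4\right)^{2} = \left(7 + 4\right)^{2} = 11^{2} = 121$)
$q \left(-7\right) = 121 \left(-7\right) = -847$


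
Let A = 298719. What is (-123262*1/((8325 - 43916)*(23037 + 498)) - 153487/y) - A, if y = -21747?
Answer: -1813781960831339132/6072010207065 ≈ -2.9871e+5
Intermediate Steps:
(-123262*1/((8325 - 43916)*(23037 + 498)) - 153487/y) - A = (-123262*1/((8325 - 43916)*(23037 + 498)) - 153487/(-21747)) - 1*298719 = (-123262/(23535*(-35591)) - 153487*(-1/21747)) - 298719 = (-123262/(-837634185) + 153487/21747) - 298719 = (-123262*(-1/837634185) + 153487/21747) - 298719 = (123262/837634185 + 153487/21747) - 298719 = 42856212910603/6072010207065 - 298719 = -1813781960831339132/6072010207065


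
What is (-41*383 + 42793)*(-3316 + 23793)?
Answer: 554721930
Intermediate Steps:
(-41*383 + 42793)*(-3316 + 23793) = (-15703 + 42793)*20477 = 27090*20477 = 554721930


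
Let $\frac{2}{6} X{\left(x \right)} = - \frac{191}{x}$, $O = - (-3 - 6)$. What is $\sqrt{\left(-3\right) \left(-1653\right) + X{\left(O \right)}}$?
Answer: $\frac{\sqrt{44058}}{3} \approx 69.967$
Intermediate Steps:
$O = 9$ ($O = \left(-1\right) \left(-9\right) = 9$)
$X{\left(x \right)} = - \frac{573}{x}$ ($X{\left(x \right)} = 3 \left(- \frac{191}{x}\right) = - \frac{573}{x}$)
$\sqrt{\left(-3\right) \left(-1653\right) + X{\left(O \right)}} = \sqrt{\left(-3\right) \left(-1653\right) - \frac{573}{9}} = \sqrt{4959 - \frac{191}{3}} = \sqrt{\frac{14686}{3}} = \frac{\sqrt{44058}}{3}$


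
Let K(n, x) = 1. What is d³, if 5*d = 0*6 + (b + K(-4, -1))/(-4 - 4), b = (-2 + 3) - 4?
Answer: 1/8000 ≈ 0.00012500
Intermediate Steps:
b = -3 (b = 1 - 4 = -3)
d = 1/20 (d = (0*6 + (-3 + 1)/(-4 - 4))/5 = (0 - 2/(-8))/5 = (0 - 2*(-⅛))/5 = (0 + ¼)/5 = (⅕)*(¼) = 1/20 ≈ 0.050000)
d³ = (1/20)³ = 1/8000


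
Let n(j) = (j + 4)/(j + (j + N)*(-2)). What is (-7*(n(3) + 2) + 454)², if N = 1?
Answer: 5058001/25 ≈ 2.0232e+5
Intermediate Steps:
n(j) = (4 + j)/(-2 - j) (n(j) = (j + 4)/(j + (j + 1)*(-2)) = (4 + j)/(j + (1 + j)*(-2)) = (4 + j)/(j + (-2 - 2*j)) = (4 + j)/(-2 - j))
(-7*(n(3) + 2) + 454)² = (-7*((-4 - 1*3)/(2 + 3) + 2) + 454)² = (-7*((-4 - 3)/5 + 2) + 454)² = (-7*((⅕)*(-7) + 2) + 454)² = (-7*(-7/5 + 2) + 454)² = (-7*⅗ + 454)² = (-21/5 + 454)² = (2249/5)² = 5058001/25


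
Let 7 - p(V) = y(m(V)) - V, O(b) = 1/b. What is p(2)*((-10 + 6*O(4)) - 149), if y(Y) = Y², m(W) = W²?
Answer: 2205/2 ≈ 1102.5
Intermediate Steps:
O(b) = 1/b
p(V) = 7 + V - V⁴ (p(V) = 7 - ((V²)² - V) = 7 - (V⁴ - V) = 7 + (V - V⁴) = 7 + V - V⁴)
p(2)*((-10 + 6*O(4)) - 149) = (7 + 2 - 1*2⁴)*((-10 + 6/4) - 149) = (7 + 2 - 1*16)*((-10 + 6*(¼)) - 149) = (7 + 2 - 16)*((-10 + 3/2) - 149) = -7*(-17/2 - 149) = -7*(-315/2) = 2205/2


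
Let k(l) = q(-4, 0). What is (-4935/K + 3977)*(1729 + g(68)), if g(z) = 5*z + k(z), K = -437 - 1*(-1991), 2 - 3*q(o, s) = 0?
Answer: 608612389/74 ≈ 8.2245e+6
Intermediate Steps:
q(o, s) = ⅔ (q(o, s) = ⅔ - ⅓*0 = ⅔ + 0 = ⅔)
k(l) = ⅔
K = 1554 (K = -437 + 1991 = 1554)
g(z) = ⅔ + 5*z (g(z) = 5*z + ⅔ = ⅔ + 5*z)
(-4935/K + 3977)*(1729 + g(68)) = (-4935/1554 + 3977)*(1729 + (⅔ + 5*68)) = (-4935*1/1554 + 3977)*(1729 + (⅔ + 340)) = (-235/74 + 3977)*(1729 + 1022/3) = (294063/74)*(6209/3) = 608612389/74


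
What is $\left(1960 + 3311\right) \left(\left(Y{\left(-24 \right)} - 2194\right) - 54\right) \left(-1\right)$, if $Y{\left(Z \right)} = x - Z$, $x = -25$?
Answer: $11854479$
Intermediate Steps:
$Y{\left(Z \right)} = -25 - Z$
$\left(1960 + 3311\right) \left(\left(Y{\left(-24 \right)} - 2194\right) - 54\right) \left(-1\right) = \left(1960 + 3311\right) \left(\left(\left(-25 - -24\right) - 2194\right) - 54\right) \left(-1\right) = 5271 \left(\left(\left(-25 + 24\right) - 2194\right) - 54\right) \left(-1\right) = 5271 \left(\left(-1 - 2194\right) - 54\right) \left(-1\right) = 5271 \left(-2195 - 54\right) \left(-1\right) = 5271 \left(-2249\right) \left(-1\right) = \left(-11854479\right) \left(-1\right) = 11854479$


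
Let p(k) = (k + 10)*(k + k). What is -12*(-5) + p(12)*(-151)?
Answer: -79668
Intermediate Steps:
p(k) = 2*k*(10 + k) (p(k) = (10 + k)*(2*k) = 2*k*(10 + k))
-12*(-5) + p(12)*(-151) = -12*(-5) + (2*12*(10 + 12))*(-151) = 60 + (2*12*22)*(-151) = 60 + 528*(-151) = 60 - 79728 = -79668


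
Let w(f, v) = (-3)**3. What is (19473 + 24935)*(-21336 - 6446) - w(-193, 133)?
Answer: -1233743029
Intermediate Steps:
w(f, v) = -27
(19473 + 24935)*(-21336 - 6446) - w(-193, 133) = (19473 + 24935)*(-21336 - 6446) - 1*(-27) = 44408*(-27782) + 27 = -1233743056 + 27 = -1233743029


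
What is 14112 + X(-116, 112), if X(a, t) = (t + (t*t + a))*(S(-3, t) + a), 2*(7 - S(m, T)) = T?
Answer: -2054988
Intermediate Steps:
S(m, T) = 7 - T/2
X(a, t) = (7 + a - t/2)*(a + t + t²) (X(a, t) = (t + (t*t + a))*((7 - t/2) + a) = (t + (t² + a))*(7 + a - t/2) = (t + (a + t²))*(7 + a - t/2) = (a + t + t²)*(7 + a - t/2) = (7 + a - t/2)*(a + t + t²))
14112 + X(-116, 112) = 14112 + ((-116)² + 7*(-116) + 7*112 - ½*112³ + (13/2)*112² - 116*112² + (½)*(-116)*112) = 14112 + (13456 - 812 + 784 - ½*1404928 + (13/2)*12544 - 116*12544 - 6496) = 14112 + (13456 - 812 + 784 - 702464 + 81536 - 1455104 - 6496) = 14112 - 2069100 = -2054988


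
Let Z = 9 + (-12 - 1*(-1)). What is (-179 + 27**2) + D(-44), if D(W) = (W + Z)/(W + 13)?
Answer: 17096/31 ≈ 551.48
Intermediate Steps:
Z = -2 (Z = 9 + (-12 + 1) = 9 - 11 = -2)
D(W) = (-2 + W)/(13 + W) (D(W) = (W - 2)/(W + 13) = (-2 + W)/(13 + W))
(-179 + 27**2) + D(-44) = (-179 + 27**2) + (-2 - 44)/(13 - 44) = (-179 + 729) - 46/(-31) = 550 - 1/31*(-46) = 550 + 46/31 = 17096/31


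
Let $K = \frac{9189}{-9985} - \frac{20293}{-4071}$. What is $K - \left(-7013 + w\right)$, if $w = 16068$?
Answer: $- \frac{367910889239}{40648935} \approx -9050.9$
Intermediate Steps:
$K = \frac{165217186}{40648935}$ ($K = 9189 \left(- \frac{1}{9985}\right) - - \frac{20293}{4071} = - \frac{9189}{9985} + \frac{20293}{4071} = \frac{165217186}{40648935} \approx 4.0645$)
$K - \left(-7013 + w\right) = \frac{165217186}{40648935} - \left(-7013 + 16068\right) = \frac{165217186}{40648935} - 9055 = - \frac{367910889239}{40648935}$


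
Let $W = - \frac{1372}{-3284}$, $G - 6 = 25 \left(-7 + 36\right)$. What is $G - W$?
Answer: $\frac{599808}{821} \approx 730.58$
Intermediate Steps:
$G = 731$ ($G = 6 + 25 \left(-7 + 36\right) = 6 + 25 \cdot 29 = 6 + 725 = 731$)
$W = \frac{343}{821}$ ($W = \left(-1372\right) \left(- \frac{1}{3284}\right) = \frac{343}{821} \approx 0.41778$)
$G - W = 731 - \frac{343}{821} = \frac{599808}{821}$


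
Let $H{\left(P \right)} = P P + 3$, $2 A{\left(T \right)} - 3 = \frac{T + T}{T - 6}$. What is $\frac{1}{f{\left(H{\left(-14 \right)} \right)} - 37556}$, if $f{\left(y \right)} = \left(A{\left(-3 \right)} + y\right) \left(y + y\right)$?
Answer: $\frac{3}{127127} \approx 2.3598 \cdot 10^{-5}$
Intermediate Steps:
$A{\left(T \right)} = \frac{3}{2} + \frac{T}{-6 + T}$ ($A{\left(T \right)} = \frac{3}{2} + \frac{\left(T + T\right) \frac{1}{T - 6}}{2} = \frac{3}{2} + \frac{2 T \frac{1}{-6 + T}}{2} = \frac{3}{2} + \frac{T}{-6 + T}$)
$H{\left(P \right)} = 3 + P^{2}$ ($H{\left(P \right)} = P^{2} + 3 = 3 + P^{2}$)
$f{\left(y \right)} = 2 y \left(\frac{11}{6} + y\right)$ ($f{\left(y \right)} = \left(\frac{-18 + 5 \left(-3\right)}{2 \left(-6 - 3\right)} + y\right) \left(y + y\right) = \left(\frac{-18 - 15}{2 \left(-9\right)} + y\right) 2 y = \left(\frac{1}{2} \left(- \frac{1}{9}\right) \left(-33\right) + y\right) 2 y = \left(\frac{11}{6} + y\right) 2 y = 2 y \left(\frac{11}{6} + y\right)$)
$\frac{1}{f{\left(H{\left(-14 \right)} \right)} - 37556} = \frac{1}{\frac{\left(3 + \left(-14\right)^{2}\right) \left(11 + 6 \left(3 + \left(-14\right)^{2}\right)\right)}{3} - 37556} = \frac{1}{\frac{\left(3 + 196\right) \left(11 + 6 \left(3 + 196\right)\right)}{3} - 37556} = \frac{1}{\frac{1}{3} \cdot 199 \left(11 + 6 \cdot 199\right) - 37556} = \frac{1}{\frac{1}{3} \cdot 199 \left(11 + 1194\right) - 37556} = \frac{1}{\frac{1}{3} \cdot 199 \cdot 1205 - 37556} = \frac{1}{\frac{239795}{3} - 37556} = \frac{1}{\frac{127127}{3}} = \frac{3}{127127}$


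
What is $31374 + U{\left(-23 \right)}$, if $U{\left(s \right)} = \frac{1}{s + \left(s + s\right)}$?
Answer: $\frac{2164805}{69} \approx 31374.0$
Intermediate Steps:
$U{\left(s \right)} = \frac{1}{3 s}$ ($U{\left(s \right)} = \frac{1}{s + 2 s} = \frac{1}{3 s}$)
$31374 + U{\left(-23 \right)} = 31374 + \frac{1}{3 \left(-23\right)} = 31374 + \frac{1}{3} \left(- \frac{1}{23}\right) = 31374 - \frac{1}{69} = \frac{2164805}{69}$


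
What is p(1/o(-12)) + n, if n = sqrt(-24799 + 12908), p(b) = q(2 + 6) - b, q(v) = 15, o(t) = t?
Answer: 181/12 + I*sqrt(11891) ≈ 15.083 + 109.05*I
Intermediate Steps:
p(b) = 15 - b
n = I*sqrt(11891) (n = sqrt(-11891) = I*sqrt(11891) ≈ 109.05*I)
p(1/o(-12)) + n = (15 - 1/(-12)) + I*sqrt(11891) = (15 - 1*(-1/12)) + I*sqrt(11891) = (15 + 1/12) + I*sqrt(11891) = 181/12 + I*sqrt(11891)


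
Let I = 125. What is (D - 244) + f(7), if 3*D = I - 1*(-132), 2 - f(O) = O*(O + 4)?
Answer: -700/3 ≈ -233.33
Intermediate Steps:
f(O) = 2 - O*(4 + O) (f(O) = 2 - O*(O + 4) = 2 - O*(4 + O))
D = 257/3 (D = (125 - 1*(-132))/3 = (125 + 132)/3 = (⅓)*257 = 257/3 ≈ 85.667)
(D - 244) + f(7) = (257/3 - 244) + (2 - 1*7² - 4*7) = -475/3 + (2 - 1*49 - 28) = -475/3 + (2 - 49 - 28) = -475/3 - 75 = -700/3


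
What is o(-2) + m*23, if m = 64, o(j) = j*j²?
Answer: 1464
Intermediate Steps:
o(j) = j³
o(-2) + m*23 = (-2)³ + 64*23 = -8 + 1472 = 1464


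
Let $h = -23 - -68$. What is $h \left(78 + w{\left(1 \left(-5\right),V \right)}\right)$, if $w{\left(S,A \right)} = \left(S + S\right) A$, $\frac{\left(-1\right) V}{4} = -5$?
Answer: $-5490$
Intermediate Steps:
$V = 20$ ($V = \left(-4\right) \left(-5\right) = 20$)
$h = 45$ ($h = -23 + 68 = 45$)
$w{\left(S,A \right)} = 2 A S$ ($w{\left(S,A \right)} = 2 S A = 2 A S$)
$h \left(78 + w{\left(1 \left(-5\right),V \right)}\right) = 45 \left(78 + 2 \cdot 20 \cdot 1 \left(-5\right)\right) = 45 \left(78 + 2 \cdot 20 \left(-5\right)\right) = 45 \left(78 - 200\right) = 45 \left(-122\right) = -5490$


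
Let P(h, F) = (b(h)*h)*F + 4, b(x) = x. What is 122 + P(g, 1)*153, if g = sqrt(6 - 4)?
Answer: 1040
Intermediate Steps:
g = sqrt(2) ≈ 1.4142
P(h, F) = 4 + F*h**2 (P(h, F) = (h*h)*F + 4 = h**2*F + 4 = F*h**2 + 4 = 4 + F*h**2)
122 + P(g, 1)*153 = 122 + (4 + 1*(sqrt(2))**2)*153 = 122 + (4 + 1*2)*153 = 122 + (4 + 2)*153 = 122 + 6*153 = 122 + 918 = 1040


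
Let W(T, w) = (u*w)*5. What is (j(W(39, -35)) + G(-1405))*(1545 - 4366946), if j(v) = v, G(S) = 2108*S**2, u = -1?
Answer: -18165502538569875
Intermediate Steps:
W(T, w) = -5*w (W(T, w) = -w*5 = -5*w)
(j(W(39, -35)) + G(-1405))*(1545 - 4366946) = (-5*(-35) + 2108*(-1405)**2)*(1545 - 4366946) = (175 + 2108*1974025)*(-4365401) = (175 + 4161244700)*(-4365401) = 4161244875*(-4365401) = -18165502538569875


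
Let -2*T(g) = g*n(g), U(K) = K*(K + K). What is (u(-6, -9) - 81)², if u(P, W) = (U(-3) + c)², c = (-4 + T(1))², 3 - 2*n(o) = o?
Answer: 488984769/256 ≈ 1.9101e+6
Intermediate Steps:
n(o) = 3/2 - o/2
U(K) = 2*K² (U(K) = K*(2*K) = 2*K²)
T(g) = -g*(3/2 - g/2)/2
c = 81/4 (c = (-4 + (¼)*1*(-3 + 1))² = (-4 + (¼)*1*(-2))² = (-4 - ½)² = (-9/2)² = 81/4 ≈ 20.250)
u(P, W) = 23409/16 (u(P, W) = (2*(-3)² + 81/4)² = (2*9 + 81/4)² = (18 + 81/4)² = (153/4)² = 23409/16)
(u(-6, -9) - 81)² = (23409/16 - 81)² = (22113/16)² = 488984769/256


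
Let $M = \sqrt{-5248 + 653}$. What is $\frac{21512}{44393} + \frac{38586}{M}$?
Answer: $\frac{21512}{44393} - \frac{38586 i \sqrt{4595}}{4595} \approx 0.48458 - 569.23 i$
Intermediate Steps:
$M = i \sqrt{4595}$ ($M = \sqrt{-4595} = i \sqrt{4595} \approx 67.786 i$)
$\frac{21512}{44393} + \frac{38586}{M} = \frac{21512}{44393} + \frac{38586}{i \sqrt{4595}} = 21512 \cdot \frac{1}{44393} + 38586 \left(- \frac{i \sqrt{4595}}{4595}\right) = \frac{21512}{44393} - \frac{38586 i \sqrt{4595}}{4595}$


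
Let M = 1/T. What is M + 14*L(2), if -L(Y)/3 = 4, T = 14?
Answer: -2351/14 ≈ -167.93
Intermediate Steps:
L(Y) = -12 (L(Y) = -3*4 = -12)
M = 1/14 ≈ 0.071429
M + 14*L(2) = 1/14 + 14*(-12) = 1/14 - 168 = -2351/14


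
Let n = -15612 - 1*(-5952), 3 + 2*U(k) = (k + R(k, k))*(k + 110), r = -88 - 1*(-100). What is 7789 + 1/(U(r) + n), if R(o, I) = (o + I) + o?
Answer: 104894461/13467 ≈ 7789.0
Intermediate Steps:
r = 12 (r = -88 + 100 = 12)
R(o, I) = I + 2*o (R(o, I) = (I + o) + o = I + 2*o)
U(k) = -3/2 + 2*k*(110 + k) (U(k) = -3/2 + ((k + (k + 2*k))*(k + 110))/2 = -3/2 + ((k + 3*k)*(110 + k))/2 = -3/2 + ((4*k)*(110 + k))/2 = -3/2 + (4*k*(110 + k))/2 = -3/2 + 2*k*(110 + k))
n = -9660 (n = -15612 + 5952 = -9660)
7789 + 1/(U(r) + n) = 7789 + 1/((-3/2 + 2*12**2 + 220*12) - 9660) = 7789 + 1/((-3/2 + 2*144 + 2640) - 9660) = 7789 + 1/((-3/2 + 288 + 2640) - 9660) = 7789 + 1/(5853/2 - 9660) = 7789 + 1/(-13467/2) = 7789 - 2/13467 = 104894461/13467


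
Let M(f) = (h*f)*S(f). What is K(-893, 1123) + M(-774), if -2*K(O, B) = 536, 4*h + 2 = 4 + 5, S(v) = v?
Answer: 1048115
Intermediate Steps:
h = 7/4 (h = -½ + (4 + 5)/4 = -½ + (¼)*9 = -½ + 9/4 = 7/4 ≈ 1.7500)
K(O, B) = -268 (K(O, B) = -½*536 = -268)
M(f) = 7*f²/4 (M(f) = (7*f/4)*f = 7*f²/4)
K(-893, 1123) + M(-774) = -268 + (7/4)*(-774)² = -268 + (7/4)*599076 = -268 + 1048383 = 1048115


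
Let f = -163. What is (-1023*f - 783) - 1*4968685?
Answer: -4802719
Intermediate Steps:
(-1023*f - 783) - 1*4968685 = (-1023*(-163) - 783) - 1*4968685 = (166749 - 783) - 4968685 = 165966 - 4968685 = -4802719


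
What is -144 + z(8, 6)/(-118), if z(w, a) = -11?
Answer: -16981/118 ≈ -143.91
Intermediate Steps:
-144 + z(8, 6)/(-118) = -144 - 11/(-118) = -144 - 11*(-1/118) = -144 + 11/118 = -16981/118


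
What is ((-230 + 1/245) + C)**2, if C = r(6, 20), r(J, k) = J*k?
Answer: 726248601/60025 ≈ 12099.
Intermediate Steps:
C = 120 (C = 6*20 = 120)
((-230 + 1/245) + C)**2 = ((-230 + 1/245) + 120)**2 = (-56349/245 + 120)**2 = (-26949/245)**2 = 726248601/60025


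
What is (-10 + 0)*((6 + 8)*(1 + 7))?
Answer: -1120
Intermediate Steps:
(-10 + 0)*((6 + 8)*(1 + 7)) = -140*8 = -10*112 = -1120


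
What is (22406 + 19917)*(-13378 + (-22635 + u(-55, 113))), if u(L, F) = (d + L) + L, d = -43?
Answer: -1530653618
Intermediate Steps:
u(L, F) = -43 + 2*L (u(L, F) = (-43 + L) + L = -43 + 2*L)
(22406 + 19917)*(-13378 + (-22635 + u(-55, 113))) = (22406 + 19917)*(-13378 + (-22635 + (-43 + 2*(-55)))) = 42323*(-13378 + (-22635 + (-43 - 110))) = 42323*(-13378 + (-22635 - 153)) = 42323*(-13378 - 22788) = 42323*(-36166) = -1530653618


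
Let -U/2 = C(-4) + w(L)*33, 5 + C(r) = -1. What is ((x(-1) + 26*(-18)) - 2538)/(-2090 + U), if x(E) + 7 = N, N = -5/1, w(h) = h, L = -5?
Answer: 1509/874 ≈ 1.7265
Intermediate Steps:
C(r) = -6 (C(r) = -5 - 1 = -6)
N = -5 (N = -5*1 = -5)
x(E) = -12 (x(E) = -7 - 5 = -12)
U = 342 (U = -2*(-6 - 5*33) = -2*(-6 - 165) = -2*(-171) = 342)
((x(-1) + 26*(-18)) - 2538)/(-2090 + U) = ((-12 + 26*(-18)) - 2538)/(-2090 + 342) = ((-12 - 468) - 2538)/(-1748) = (-480 - 2538)*(-1/1748) = -3018*(-1/1748) = 1509/874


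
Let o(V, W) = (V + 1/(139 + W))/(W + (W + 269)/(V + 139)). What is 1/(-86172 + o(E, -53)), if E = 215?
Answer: -24166/2082531731 ≈ -1.1604e-5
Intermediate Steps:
o(V, W) = (V + 1/(139 + W))/(W + (269 + W)/(139 + V))
1/(-86172 + o(E, -53)) = 1/(-86172 + (139 + 139*215**2 + 19322*215 - 53*215**2 + 139*215*(-53))/(37391 + 140*(-53)**2 + 19729*(-53) + 215*(-53)**2 + 139*215*(-53))) = 1/(-86172 + (139 + 139*46225 + 4154230 - 53*46225 - 1583905)/(37391 + 140*2809 - 1045637 + 215*2809 - 1583905)) = 1/(-86172 + (139 + 6425275 + 4154230 - 2449925 - 1583905)/(37391 + 393260 - 1045637 + 603935 - 1583905)) = 1/(-86172 + 6545814/(-1594956)) = 1/(-86172 - 1/1594956*6545814) = 1/(-86172 - 99179/24166) = 1/(-2082531731/24166) = -24166/2082531731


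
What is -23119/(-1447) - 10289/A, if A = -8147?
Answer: 203238676/11788709 ≈ 17.240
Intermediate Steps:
-23119/(-1447) - 10289/A = -23119/(-1447) - 10289/(-8147) = -23119*(-1/1447) - 10289*(-1/8147) = 23119/1447 + 10289/8147 = 203238676/11788709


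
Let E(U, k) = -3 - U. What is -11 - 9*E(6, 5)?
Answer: 70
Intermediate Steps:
-11 - 9*E(6, 5) = -11 - 9*(-3 - 1*6) = -11 - 9*(-3 - 6) = -11 - 9*(-9) = -11 + 81 = 70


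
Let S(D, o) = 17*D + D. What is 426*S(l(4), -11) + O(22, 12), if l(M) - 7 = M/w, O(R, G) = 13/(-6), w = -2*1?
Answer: 230027/6 ≈ 38338.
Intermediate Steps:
w = -2
O(R, G) = -13/6 (O(R, G) = 13*(-1/6) = -13/6)
l(M) = 7 - M/2 (l(M) = 7 + M/(-2) = 7 + M*(-1/2) = 7 - M/2)
S(D, o) = 18*D
426*S(l(4), -11) + O(22, 12) = 426*(18*(7 - 1/2*4)) - 13/6 = 426*(18*(7 - 2)) - 13/6 = 426*(18*5) - 13/6 = 426*90 - 13/6 = 38340 - 13/6 = 230027/6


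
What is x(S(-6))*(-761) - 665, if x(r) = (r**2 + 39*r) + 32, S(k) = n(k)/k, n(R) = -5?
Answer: -1810007/36 ≈ -50278.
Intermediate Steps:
S(k) = -5/k
x(r) = 32 + r**2 + 39*r
x(S(-6))*(-761) - 665 = (32 + (-5/(-6))**2 + 39*(-5/(-6)))*(-761) - 665 = (32 + (-5*(-1/6))**2 + 39*(-5*(-1/6)))*(-761) - 665 = (32 + (5/6)**2 + 39*(5/6))*(-761) - 665 = (32 + 25/36 + 65/2)*(-761) - 665 = (2347/36)*(-761) - 665 = -1786067/36 - 665 = -1810007/36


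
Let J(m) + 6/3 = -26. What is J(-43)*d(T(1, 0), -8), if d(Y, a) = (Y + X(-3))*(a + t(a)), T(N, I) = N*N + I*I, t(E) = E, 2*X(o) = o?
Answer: -224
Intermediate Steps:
J(m) = -28 (J(m) = -2 - 26 = -28)
X(o) = o/2
T(N, I) = I² + N² (T(N, I) = N² + I² = I² + N²)
d(Y, a) = 2*a*(-3/2 + Y) (d(Y, a) = (Y + (½)*(-3))*(a + a) = (Y - 3/2)*(2*a) = (-3/2 + Y)*(2*a) = 2*a*(-3/2 + Y))
J(-43)*d(T(1, 0), -8) = -(-224)*(-3 + 2*(0² + 1²)) = -(-224)*(-3 + 2*(0 + 1)) = -(-224)*(-3 + 2*1) = -(-224)*(-3 + 2) = -(-224)*(-1) = -28*8 = -224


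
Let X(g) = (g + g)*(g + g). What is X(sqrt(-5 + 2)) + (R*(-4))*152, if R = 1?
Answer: -620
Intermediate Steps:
X(g) = 4*g**2 (X(g) = (2*g)*(2*g) = 4*g**2)
X(sqrt(-5 + 2)) + (R*(-4))*152 = 4*(sqrt(-5 + 2))**2 + (1*(-4))*152 = 4*(sqrt(-3))**2 - 4*152 = 4*(I*sqrt(3))**2 - 608 = 4*(-3) - 608 = -12 - 608 = -620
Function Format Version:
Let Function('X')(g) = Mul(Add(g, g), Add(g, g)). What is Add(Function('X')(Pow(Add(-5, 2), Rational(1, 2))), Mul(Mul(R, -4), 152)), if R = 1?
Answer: -620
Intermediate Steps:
Function('X')(g) = Mul(4, Pow(g, 2)) (Function('X')(g) = Mul(Mul(2, g), Mul(2, g)) = Mul(4, Pow(g, 2)))
Add(Function('X')(Pow(Add(-5, 2), Rational(1, 2))), Mul(Mul(R, -4), 152)) = Add(Mul(4, Pow(Pow(Add(-5, 2), Rational(1, 2)), 2)), Mul(Mul(1, -4), 152)) = Add(Mul(4, Pow(Pow(-3, Rational(1, 2)), 2)), Mul(-4, 152)) = Add(Mul(4, Pow(Mul(I, Pow(3, Rational(1, 2))), 2)), -608) = Add(Mul(4, -3), -608) = Add(-12, -608) = -620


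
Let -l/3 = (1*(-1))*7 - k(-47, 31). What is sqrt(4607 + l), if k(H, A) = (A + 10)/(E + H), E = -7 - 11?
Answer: sqrt(19545305)/65 ≈ 68.016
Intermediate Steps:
E = -18
k(H, A) = (10 + A)/(-18 + H) (k(H, A) = (A + 10)/(-18 + H) = (10 + A)/(-18 + H))
l = 1242/65 (l = -3*((1*(-1))*7 - (10 + 31)/(-18 - 47)) = -3*(-1*7 - 41/(-65)) = -3*(-7 - (-1)*41/65) = -3*(-7 - 1*(-41/65)) = -3*(-7 + 41/65) = -3*(-414/65) = 1242/65 ≈ 19.108)
sqrt(4607 + l) = sqrt(4607 + 1242/65) = sqrt(300697/65) = sqrt(19545305)/65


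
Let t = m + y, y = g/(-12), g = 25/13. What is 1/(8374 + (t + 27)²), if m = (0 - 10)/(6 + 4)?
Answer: 24336/220038625 ≈ 0.00011060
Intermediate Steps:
g = 25/13 (g = 25*(1/13) = 25/13 ≈ 1.9231)
m = -1 (m = -10/10 = -10*⅒ = -1)
y = -25/156 (y = (25/13)/(-12) = (25/13)*(-1/12) = -25/156 ≈ -0.16026)
t = -181/156 (t = -1 - 25/156 = -181/156 ≈ -1.1603)
1/(8374 + (t + 27)²) = 1/(8374 + (-181/156 + 27)²) = 1/(8374 + (4031/156)²) = 1/(8374 + 16248961/24336) = 1/(220038625/24336) = 24336/220038625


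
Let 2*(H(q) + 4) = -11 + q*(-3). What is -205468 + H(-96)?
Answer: -410667/2 ≈ -2.0533e+5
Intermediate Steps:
H(q) = -19/2 - 3*q/2 (H(q) = -4 + (-11 + q*(-3))/2 = -4 + (-11 - 3*q)/2 = -4 + (-11/2 - 3*q/2) = -19/2 - 3*q/2)
-205468 + H(-96) = -205468 + (-19/2 - 3/2*(-96)) = -205468 + (-19/2 + 144) = -205468 + 269/2 = -410667/2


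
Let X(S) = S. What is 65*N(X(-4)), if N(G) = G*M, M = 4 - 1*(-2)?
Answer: -1560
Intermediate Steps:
M = 6 (M = 4 + 2 = 6)
N(G) = 6*G (N(G) = G*6 = 6*G)
65*N(X(-4)) = 65*(6*(-4)) = 65*(-24) = -1560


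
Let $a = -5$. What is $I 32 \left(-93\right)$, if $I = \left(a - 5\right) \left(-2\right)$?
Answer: $-59520$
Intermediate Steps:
$I = 20$ ($I = \left(-5 - 5\right) \left(-2\right) = \left(-10\right) \left(-2\right) = 20$)
$I 32 \left(-93\right) = 20 \cdot 32 \left(-93\right) = 640 \left(-93\right) = -59520$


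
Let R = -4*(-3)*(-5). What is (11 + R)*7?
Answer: -343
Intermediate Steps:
R = -60 (R = 12*(-5) = -60)
(11 + R)*7 = (11 - 60)*7 = -49*7 = -343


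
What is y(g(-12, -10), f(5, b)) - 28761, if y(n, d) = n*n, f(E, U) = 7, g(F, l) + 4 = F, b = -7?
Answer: -28505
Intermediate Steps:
g(F, l) = -4 + F
y(n, d) = n²
y(g(-12, -10), f(5, b)) - 28761 = (-4 - 12)² - 28761 = (-16)² - 28761 = 256 - 28761 = -28505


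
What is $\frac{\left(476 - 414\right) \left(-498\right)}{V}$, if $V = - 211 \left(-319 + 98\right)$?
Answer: $- \frac{30876}{46631} \approx -0.66213$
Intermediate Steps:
$V = 46631$ ($V = \left(-211\right) \left(-221\right) = 46631$)
$\frac{\left(476 - 414\right) \left(-498\right)}{V} = \frac{\left(476 - 414\right) \left(-498\right)}{46631} = 62 \left(-498\right) \frac{1}{46631} = \left(-30876\right) \frac{1}{46631} = - \frac{30876}{46631}$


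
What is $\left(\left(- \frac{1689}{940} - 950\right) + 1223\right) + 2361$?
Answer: $\frac{2474271}{940} \approx 2632.2$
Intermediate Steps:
$\left(\left(- \frac{1689}{940} - 950\right) + 1223\right) + 2361 = \left(- \frac{894689}{940} + 1223\right) + 2361 = \frac{254931}{940} + 2361 = \frac{2474271}{940}$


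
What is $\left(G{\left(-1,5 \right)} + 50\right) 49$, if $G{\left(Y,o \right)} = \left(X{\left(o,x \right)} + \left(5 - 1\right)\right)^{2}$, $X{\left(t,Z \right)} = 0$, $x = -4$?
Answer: $3234$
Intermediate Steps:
$G{\left(Y,o \right)} = 16$ ($G{\left(Y,o \right)} = \left(0 + \left(5 - 1\right)\right)^{2} = \left(0 + 4\right)^{2} = 4^{2} = 16$)
$\left(G{\left(-1,5 \right)} + 50\right) 49 = \left(16 + 50\right) 49 = 66 \cdot 49 = 3234$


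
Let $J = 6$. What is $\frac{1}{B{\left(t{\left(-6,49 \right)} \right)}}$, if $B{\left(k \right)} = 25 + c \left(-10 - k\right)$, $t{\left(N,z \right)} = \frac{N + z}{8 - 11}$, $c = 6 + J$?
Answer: $\frac{1}{77} \approx 0.012987$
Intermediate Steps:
$c = 12$ ($c = 6 + 6 = 12$)
$t{\left(N,z \right)} = - \frac{N}{3} - \frac{z}{3}$ ($t{\left(N,z \right)} = \frac{N + z}{-3} = \left(N + z\right) \left(- \frac{1}{3}\right) = - \frac{N}{3} - \frac{z}{3}$)
$B{\left(k \right)} = -95 - 12 k$ ($B{\left(k \right)} = 25 + 12 \left(-10 - k\right) = 25 - \left(120 + 12 k\right) = -95 - 12 k$)
$\frac{1}{B{\left(t{\left(-6,49 \right)} \right)}} = \frac{1}{-95 - 12 \left(\left(- \frac{1}{3}\right) \left(-6\right) - \frac{49}{3}\right)} = \frac{1}{-95 - 12 \left(2 - \frac{49}{3}\right)} = \frac{1}{-95 - -172} = \frac{1}{-95 + 172} = \frac{1}{77}$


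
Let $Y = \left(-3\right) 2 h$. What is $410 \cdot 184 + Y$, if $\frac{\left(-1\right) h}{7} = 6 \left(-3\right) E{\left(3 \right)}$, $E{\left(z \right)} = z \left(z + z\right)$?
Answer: $61832$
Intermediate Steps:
$E{\left(z \right)} = 2 z^{2}$ ($E{\left(z \right)} = z 2 z = 2 z^{2}$)
$h = 2268$ ($h = - 7 \cdot 6 \left(-3\right) 2 \cdot 3^{2} = - 7 \left(- 18 \cdot 2 \cdot 9\right) = - 7 \left(\left(-18\right) 18\right) = \left(-7\right) \left(-324\right) = 2268$)
$Y = -13608$ ($Y = \left(-3\right) 2 \cdot 2268 = \left(-6\right) 2268 = -13608$)
$410 \cdot 184 + Y = 410 \cdot 184 - 13608 = 75440 - 13608 = 61832$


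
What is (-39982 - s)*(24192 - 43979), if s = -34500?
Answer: 108472334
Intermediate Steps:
(-39982 - s)*(24192 - 43979) = (-39982 - 1*(-34500))*(24192 - 43979) = (-39982 + 34500)*(-19787) = -5482*(-19787) = 108472334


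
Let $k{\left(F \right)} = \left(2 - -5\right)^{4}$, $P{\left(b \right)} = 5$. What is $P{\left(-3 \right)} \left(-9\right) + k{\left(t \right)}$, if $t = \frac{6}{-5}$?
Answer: $2356$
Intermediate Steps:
$t = - \frac{6}{5}$ ($t = 6 \left(- \frac{1}{5}\right) = - \frac{6}{5} \approx -1.2$)
$k{\left(F \right)} = 2401$ ($k{\left(F \right)} = \left(2 + 5\right)^{4} = 7^{4} = 2401$)
$P{\left(-3 \right)} \left(-9\right) + k{\left(t \right)} = 5 \left(-9\right) + 2401 = -45 + 2401 = 2356$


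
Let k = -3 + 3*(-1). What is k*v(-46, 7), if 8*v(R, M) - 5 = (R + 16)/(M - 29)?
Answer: -105/22 ≈ -4.7727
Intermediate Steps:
k = -6 (k = -3 - 3 = -6)
v(R, M) = 5/8 + (16 + R)/(8*(-29 + M)) (v(R, M) = 5/8 + ((R + 16)/(M - 29))/8 = 5/8 + ((16 + R)/(-29 + M))/8 = 5/8 + (16 + R)/(8*(-29 + M)))
k*v(-46, 7) = -3*(-129 - 46 + 5*7)/(4*(-29 + 7)) = -3*(-129 - 46 + 35)/(4*(-22)) = -3*(-1)*(-140)/(4*22) = -6*35/44 = -105/22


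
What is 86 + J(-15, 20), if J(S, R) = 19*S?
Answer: -199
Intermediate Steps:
86 + J(-15, 20) = 86 + 19*(-15) = 86 - 285 = -199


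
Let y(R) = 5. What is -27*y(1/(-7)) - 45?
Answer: -180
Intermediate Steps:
-27*y(1/(-7)) - 45 = -27*5 - 45 = -135 - 45 = -180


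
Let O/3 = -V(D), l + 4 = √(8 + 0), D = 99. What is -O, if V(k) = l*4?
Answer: -48 + 24*√2 ≈ -14.059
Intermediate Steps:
l = -4 + 2*√2 (l = -4 + √(8 + 0) = -4 + √8 = -4 + 2*√2 ≈ -1.1716)
V(k) = -16 + 8*√2 (V(k) = (-4 + 2*√2)*4 = -16 + 8*√2)
O = 48 - 24*√2 (O = 3*(-(-16 + 8*√2)) = 3*(16 - 8*√2) = 48 - 24*√2 ≈ 14.059)
-O = -(48 - 24*√2) = -48 + 24*√2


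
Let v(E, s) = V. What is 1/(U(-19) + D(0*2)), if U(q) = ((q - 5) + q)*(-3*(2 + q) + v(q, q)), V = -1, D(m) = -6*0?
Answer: -1/2150 ≈ -0.00046512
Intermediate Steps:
D(m) = 0
v(E, s) = -1
U(q) = (-7 - 3*q)*(-5 + 2*q) (U(q) = ((q - 5) + q)*(-3*(2 + q) - 1) = ((-5 + q) + q)*((-6 - 3*q) - 1) = (-5 + 2*q)*(-7 - 3*q) = (-7 - 3*q)*(-5 + 2*q))
1/(U(-19) + D(0*2)) = 1/((35 - 19 - 6*(-19)**2) + 0) = 1/((35 - 19 - 6*361) + 0) = 1/((35 - 19 - 2166) + 0) = 1/(-2150 + 0) = 1/(-2150) = -1/2150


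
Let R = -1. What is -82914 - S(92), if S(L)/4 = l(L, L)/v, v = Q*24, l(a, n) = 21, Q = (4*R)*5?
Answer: -3316553/40 ≈ -82914.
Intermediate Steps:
Q = -20 (Q = (4*(-1))*5 = -4*5 = -20)
v = -480 (v = -20*24 = -480)
S(L) = -7/40 (S(L) = 4*(21/(-480)) = 4*(21*(-1/480)) = 4*(-7/160) = -7/40)
-82914 - S(92) = -82914 - 1*(-7/40) = -82914 + 7/40 = -3316553/40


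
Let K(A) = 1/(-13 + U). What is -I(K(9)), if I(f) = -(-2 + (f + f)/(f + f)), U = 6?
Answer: -1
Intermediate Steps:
K(A) = -⅐ (K(A) = 1/(-13 + 6) = 1/(-7) = -⅐)
I(f) = 1 (I(f) = -(-2 + (2*f)/((2*f))) = -(-2 + (2*f)*(1/(2*f))) = -(-2 + 1) = -1*(-1) = 1)
-I(K(9)) = -1*1 = -1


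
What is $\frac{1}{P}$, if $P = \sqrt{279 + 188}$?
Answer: $\frac{\sqrt{467}}{467} \approx 0.046274$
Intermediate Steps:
$P = \sqrt{467} \approx 21.61$
$\frac{1}{P} = \frac{1}{\sqrt{467}} = \frac{\sqrt{467}}{467}$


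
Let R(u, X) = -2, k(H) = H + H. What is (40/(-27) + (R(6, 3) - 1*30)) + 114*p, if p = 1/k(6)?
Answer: -1295/54 ≈ -23.981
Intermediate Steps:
k(H) = 2*H
p = 1/12 (p = 1/(2*6) = 1/12 ≈ 0.083333)
(40/(-27) + (R(6, 3) - 1*30)) + 114*p = (40/(-27) + (-2 - 1*30)) + 114*(1/12) = (40*(-1/27) + (-2 - 30)) + 19/2 = (-40/27 - 32) + 19/2 = -904/27 + 19/2 = -1295/54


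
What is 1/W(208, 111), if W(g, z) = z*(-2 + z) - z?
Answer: 1/11988 ≈ 8.3417e-5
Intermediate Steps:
W(g, z) = -z + z*(-2 + z)
1/W(208, 111) = 1/(111*(-3 + 111)) = 1/(111*108) = 1/11988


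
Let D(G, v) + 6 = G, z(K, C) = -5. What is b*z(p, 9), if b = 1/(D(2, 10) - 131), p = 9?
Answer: 1/27 ≈ 0.037037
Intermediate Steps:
D(G, v) = -6 + G
b = -1/135 (b = 1/((-6 + 2) - 131) = 1/(-4 - 131) = 1/(-135) = -1/135 ≈ -0.0074074)
b*z(p, 9) = -1/135*(-5) = 1/27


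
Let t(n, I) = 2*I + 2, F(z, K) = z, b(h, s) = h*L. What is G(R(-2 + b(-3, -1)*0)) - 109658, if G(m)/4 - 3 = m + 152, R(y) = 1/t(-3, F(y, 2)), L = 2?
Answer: -109040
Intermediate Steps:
b(h, s) = 2*h (b(h, s) = h*2 = 2*h)
t(n, I) = 2 + 2*I
R(y) = 1/(2 + 2*y)
G(m) = 620 + 4*m (G(m) = 12 + 4*(m + 152) = 12 + 4*(152 + m) = 12 + (608 + 4*m) = 620 + 4*m)
G(R(-2 + b(-3, -1)*0)) - 109658 = (620 + 4*(1/(2*(1 + (-2 + (2*(-3))*0))))) - 109658 = (620 + 4*(1/(2*(1 + (-2 - 6*0))))) - 109658 = (620 + 4*(1/(2*(1 + (-2 + 0))))) - 109658 = (620 + 4*(1/(2*(1 - 2)))) - 109658 = (620 + 4*((1/2)/(-1))) - 109658 = (620 + 4*((1/2)*(-1))) - 109658 = (620 + 4*(-1/2)) - 109658 = (620 - 2) - 109658 = 618 - 109658 = -109040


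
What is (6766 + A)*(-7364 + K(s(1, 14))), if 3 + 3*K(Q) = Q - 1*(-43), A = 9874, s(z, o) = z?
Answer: -366928640/3 ≈ -1.2231e+8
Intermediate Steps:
K(Q) = 40/3 + Q/3 (K(Q) = -1 + (Q - 1*(-43))/3 = -1 + (Q + 43)/3 = -1 + (43 + Q)/3 = -1 + (43/3 + Q/3) = 40/3 + Q/3)
(6766 + A)*(-7364 + K(s(1, 14))) = (6766 + 9874)*(-7364 + (40/3 + (1/3)*1)) = 16640*(-7364 + (40/3 + 1/3)) = 16640*(-7364 + 41/3) = 16640*(-22051/3) = -366928640/3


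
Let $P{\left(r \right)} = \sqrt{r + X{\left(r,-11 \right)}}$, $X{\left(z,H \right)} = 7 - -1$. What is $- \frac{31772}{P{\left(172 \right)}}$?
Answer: $- \frac{15886 \sqrt{5}}{15} \approx -2368.1$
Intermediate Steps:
$X{\left(z,H \right)} = 8$ ($X{\left(z,H \right)} = 7 + 1 = 8$)
$P{\left(r \right)} = \sqrt{8 + r}$ ($P{\left(r \right)} = \sqrt{r + 8} = \sqrt{8 + r}$)
$- \frac{31772}{P{\left(172 \right)}} = - \frac{31772}{\sqrt{8 + 172}} = - \frac{31772}{\sqrt{180}} = - \frac{31772}{6 \sqrt{5}} = - 31772 \frac{\sqrt{5}}{30} = - \frac{15886 \sqrt{5}}{15}$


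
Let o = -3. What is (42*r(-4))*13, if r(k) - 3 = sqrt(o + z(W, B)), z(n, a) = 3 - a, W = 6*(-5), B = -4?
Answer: 2730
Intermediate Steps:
W = -30
r(k) = 5 (r(k) = 3 + sqrt(-3 + (3 - 1*(-4))) = 3 + sqrt(-3 + (3 + 4)) = 3 + sqrt(-3 + 7) = 3 + sqrt(4) = 3 + 2 = 5)
(42*r(-4))*13 = (42*5)*13 = 210*13 = 2730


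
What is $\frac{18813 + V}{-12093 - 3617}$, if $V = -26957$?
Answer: $\frac{4072}{7855} \approx 0.5184$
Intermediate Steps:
$\frac{18813 + V}{-12093 - 3617} = \frac{18813 - 26957}{-12093 - 3617} = - \frac{8144}{-15710} = \left(-8144\right) \left(- \frac{1}{15710}\right) = \frac{4072}{7855}$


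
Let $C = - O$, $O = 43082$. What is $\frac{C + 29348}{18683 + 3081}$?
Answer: $- \frac{6867}{10882} \approx -0.63104$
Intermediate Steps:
$C = -43082$ ($C = \left(-1\right) 43082 = -43082$)
$\frac{C + 29348}{18683 + 3081} = \frac{-43082 + 29348}{18683 + 3081} = - \frac{13734}{21764} = \left(-13734\right) \frac{1}{21764} = - \frac{6867}{10882}$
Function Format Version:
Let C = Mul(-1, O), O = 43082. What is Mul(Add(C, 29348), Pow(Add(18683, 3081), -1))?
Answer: Rational(-6867, 10882) ≈ -0.63104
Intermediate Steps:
C = -43082 (C = Mul(-1, 43082) = -43082)
Mul(Add(C, 29348), Pow(Add(18683, 3081), -1)) = Mul(Add(-43082, 29348), Pow(Add(18683, 3081), -1)) = Mul(-13734, Pow(21764, -1)) = Mul(-13734, Rational(1, 21764)) = Rational(-6867, 10882)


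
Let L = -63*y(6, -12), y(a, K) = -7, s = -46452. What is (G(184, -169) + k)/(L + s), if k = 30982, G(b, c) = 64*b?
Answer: -42758/46011 ≈ -0.92930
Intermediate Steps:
L = 441 (L = -63*(-7) = 441)
(G(184, -169) + k)/(L + s) = (64*184 + 30982)/(441 - 46452) = (11776 + 30982)/(-46011) = 42758*(-1/46011) = -42758/46011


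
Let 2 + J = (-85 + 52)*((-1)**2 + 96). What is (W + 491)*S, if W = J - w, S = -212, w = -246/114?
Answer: 10915244/19 ≈ 5.7449e+5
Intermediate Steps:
w = -41/19 (w = -246*1/114 = -41/19 ≈ -2.1579)
J = -3203 (J = -2 + (-85 + 52)*((-1)**2 + 96) = -2 - 33*(1 + 96) = -2 - 33*97 = -2 - 3201 = -3203)
W = -60816/19 (W = -3203 - 1*(-41/19) = -3203 + 41/19 = -60816/19 ≈ -3200.8)
(W + 491)*S = (-60816/19 + 491)*(-212) = -51487/19*(-212) = 10915244/19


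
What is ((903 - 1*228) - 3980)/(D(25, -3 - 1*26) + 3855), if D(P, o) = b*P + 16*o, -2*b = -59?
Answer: -6610/8257 ≈ -0.80053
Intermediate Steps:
b = 59/2 (b = -1/2*(-59) = 59/2 ≈ 29.500)
D(P, o) = 16*o + 59*P/2 (D(P, o) = 59*P/2 + 16*o = 16*o + 59*P/2)
((903 - 1*228) - 3980)/(D(25, -3 - 1*26) + 3855) = ((903 - 1*228) - 3980)/((16*(-3 - 1*26) + (59/2)*25) + 3855) = ((903 - 228) - 3980)/((16*(-3 - 26) + 1475/2) + 3855) = (675 - 3980)/((16*(-29) + 1475/2) + 3855) = -3305/((-464 + 1475/2) + 3855) = -3305/(547/2 + 3855) = -3305/8257/2 = -3305*2/8257 = -6610/8257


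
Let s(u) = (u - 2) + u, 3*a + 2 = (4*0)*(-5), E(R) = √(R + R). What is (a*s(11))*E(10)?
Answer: -80*√5/3 ≈ -59.628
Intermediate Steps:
E(R) = √2*√R (E(R) = √(2*R) = √2*√R)
a = -⅔ (a = -⅔ + ((4*0)*(-5))/3 = -⅔ + (0*(-5))/3 = -⅔ + (⅓)*0 = -⅔ + 0 = -⅔ ≈ -0.66667)
s(u) = -2 + 2*u (s(u) = (-2 + u) + u = -2 + 2*u)
(a*s(11))*E(10) = (-2*(-2 + 2*11)/3)*(√2*√10) = (-2*(-2 + 22)/3)*(2*√5) = (-⅔*20)*(2*√5) = -80*√5/3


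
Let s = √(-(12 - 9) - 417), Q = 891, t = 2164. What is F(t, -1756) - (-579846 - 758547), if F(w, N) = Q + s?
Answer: 1339284 + 2*I*√105 ≈ 1.3393e+6 + 20.494*I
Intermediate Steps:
s = 2*I*√105 (s = √(-1*3 - 417) = √(-3 - 417) = √(-420) = 2*I*√105 ≈ 20.494*I)
F(w, N) = 891 + 2*I*√105
F(t, -1756) - (-579846 - 758547) = (891 + 2*I*√105) - (-579846 - 758547) = (891 + 2*I*√105) - 1*(-1338393) = (891 + 2*I*√105) + 1338393 = 1339284 + 2*I*√105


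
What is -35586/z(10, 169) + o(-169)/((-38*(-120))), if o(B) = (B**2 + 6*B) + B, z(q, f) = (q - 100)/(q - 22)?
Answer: -720297/152 ≈ -4738.8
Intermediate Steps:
z(q, f) = (-100 + q)/(-22 + q)
o(B) = B**2 + 7*B
-35586/z(10, 169) + o(-169)/((-38*(-120))) = -35586*(-22 + 10)/(-100 + 10) + (-169*(7 - 169))/((-38*(-120))) = -35586/(-90/(-12)) - 169*(-162)/4560 = -35586/((-1/12*(-90))) + 27378*(1/4560) = -35586/15/2 + 4563/760 = -35586*2/15 + 4563/760 = -23724/5 + 4563/760 = -720297/152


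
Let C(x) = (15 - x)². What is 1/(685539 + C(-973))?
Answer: 1/1661683 ≈ 6.0180e-7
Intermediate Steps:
1/(685539 + C(-973)) = 1/(685539 + (-15 - 973)²) = 1/(685539 + (-988)²) = 1/(685539 + 976144) = 1/1661683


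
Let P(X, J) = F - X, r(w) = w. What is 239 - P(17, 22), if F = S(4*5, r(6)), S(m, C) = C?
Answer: 250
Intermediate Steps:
F = 6
P(X, J) = 6 - X
239 - P(17, 22) = 239 - (6 - 1*17) = 239 - (6 - 17) = 239 - 1*(-11) = 239 + 11 = 250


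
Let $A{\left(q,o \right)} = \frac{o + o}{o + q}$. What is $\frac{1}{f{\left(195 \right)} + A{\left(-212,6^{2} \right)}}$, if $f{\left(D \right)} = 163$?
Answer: $\frac{22}{3577} \approx 0.0061504$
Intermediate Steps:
$A{\left(q,o \right)} = \frac{2 o}{o + q}$
$\frac{1}{f{\left(195 \right)} + A{\left(-212,6^{2} \right)}} = \frac{1}{163 + \frac{2 \cdot 6^{2}}{6^{2} - 212}} = \frac{1}{163 + 2 \cdot 36 \frac{1}{36 - 212}} = \frac{1}{163 + 2 \cdot 36 \frac{1}{-176}} = \frac{1}{163 + 2 \cdot 36 \left(- \frac{1}{176}\right)} = \frac{1}{163 - \frac{9}{22}} = \frac{1}{\frac{3577}{22}} = \frac{22}{3577}$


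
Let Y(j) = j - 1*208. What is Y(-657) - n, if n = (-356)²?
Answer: -127601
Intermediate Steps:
n = 126736
Y(j) = -208 + j (Y(j) = j - 208 = -208 + j)
Y(-657) - n = (-208 - 657) - 1*126736 = -865 - 126736 = -127601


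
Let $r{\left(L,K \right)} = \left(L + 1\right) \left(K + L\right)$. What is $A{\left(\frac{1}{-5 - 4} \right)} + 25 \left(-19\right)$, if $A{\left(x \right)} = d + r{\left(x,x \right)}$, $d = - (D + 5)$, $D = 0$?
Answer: $- \frac{38896}{81} \approx -480.2$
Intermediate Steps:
$r{\left(L,K \right)} = \left(1 + L\right) \left(K + L\right)$
$d = -5$ ($d = - (0 + 5) = \left(-1\right) 5 = -5$)
$A{\left(x \right)} = -5 + 2 x + 2 x^{2}$ ($A{\left(x \right)} = -5 + \left(x + x + x^{2} + x x\right) = -5 + \left(x + x + x^{2} + x^{2}\right) = -5 + \left(2 x + 2 x^{2}\right) = -5 + 2 x + 2 x^{2}$)
$A{\left(\frac{1}{-5 - 4} \right)} + 25 \left(-19\right) = \left(-5 + \frac{2}{-5 - 4} + 2 \left(\frac{1}{-5 - 4}\right)^{2}\right) + 25 \left(-19\right) = \left(-5 + \frac{2}{-9} + 2 \left(\frac{1}{-9}\right)^{2}\right) - 475 = \left(-5 + 2 \left(- \frac{1}{9}\right) + 2 \left(- \frac{1}{9}\right)^{2}\right) - 475 = \left(-5 - \frac{2}{9} + 2 \cdot \frac{1}{81}\right) - 475 = \left(-5 - \frac{2}{9} + \frac{2}{81}\right) - 475 = - \frac{421}{81} - 475 = - \frac{38896}{81}$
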